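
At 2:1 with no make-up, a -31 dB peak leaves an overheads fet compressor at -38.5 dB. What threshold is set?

-46 dB

Input is 15 dB above T (since output overshoot × R = input overshoot: (-38.5 − T)·2 = -31 − T gives T = -46 dB).
Check: -46 + (-31 − (-46))/2 = -46 + 7.5 = -38.5 dB. ✓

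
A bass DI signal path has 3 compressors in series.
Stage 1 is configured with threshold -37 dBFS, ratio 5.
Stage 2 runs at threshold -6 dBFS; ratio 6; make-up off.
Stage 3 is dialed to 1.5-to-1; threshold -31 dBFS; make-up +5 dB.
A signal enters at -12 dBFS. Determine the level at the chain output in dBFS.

Stage 1: -12 dBFS is 25 dB over -37 dBFS; at 5:1 that becomes 5 dB over, giving -32 dBFS.
Stage 2: below threshold (-32 ≤ -6); passes unchanged; output -32 dBFS.
Stage 3: below threshold (-32 ≤ -31); passes unchanged; make-up brings it to -27 dBFS.

-27 dBFS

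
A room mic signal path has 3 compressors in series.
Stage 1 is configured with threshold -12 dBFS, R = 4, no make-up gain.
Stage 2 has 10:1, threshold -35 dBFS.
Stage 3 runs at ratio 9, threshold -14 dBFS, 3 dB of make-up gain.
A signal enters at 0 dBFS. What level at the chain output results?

Stage 1: overshoot 12 dB → 12/4 = 3 dB → -9 dBFS.
Stage 2: overshoot 26 dB → 26/10 = 2.6 dB → -32.4 dBFS.
Stage 3: below threshold (-32.4 ≤ -14); passes unchanged; make-up brings it to -29.4 dBFS.

-29.4 dBFS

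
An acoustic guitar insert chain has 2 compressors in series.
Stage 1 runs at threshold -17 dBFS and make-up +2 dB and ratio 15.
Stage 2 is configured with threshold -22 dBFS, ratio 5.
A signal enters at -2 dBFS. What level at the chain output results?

-20.4 dBFS

Stage 1: -2 dBFS is 15 dB over -17 dBFS; at 15:1 that becomes 1 dB over, giving -16 dBFS; +2 dB make-up → -14 dBFS.
Stage 2: 8 dB above -22 dBFS, reduced 5:1 to 1.6 dB above → -20.4 dBFS.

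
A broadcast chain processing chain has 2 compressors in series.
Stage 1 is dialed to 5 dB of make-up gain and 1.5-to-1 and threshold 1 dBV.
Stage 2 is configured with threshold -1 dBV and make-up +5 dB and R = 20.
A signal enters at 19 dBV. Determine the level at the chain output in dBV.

Stage 1: overshoot 18 dB → 18/1.5 = 12 dB → 13 dBV; +5 dB make-up → 18 dBV.
Stage 2: 18 dBV is 19 dB over -1 dBV; at 20:1 that becomes 0.95 dB over, giving -0.05 dBV; +5 dB make-up → 4.95 dBV.

4.95 dBV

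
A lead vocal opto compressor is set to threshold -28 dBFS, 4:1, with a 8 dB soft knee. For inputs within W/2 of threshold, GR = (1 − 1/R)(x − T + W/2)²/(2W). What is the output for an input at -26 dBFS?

x − T + W/2 = -26 − (-28) + 4 = 6.
GR = (1 − 1/4) × 6² / 16 = 0.75 × 36 / 16 = 1.6875 dB.
Output = -26 − 1.6875 = -27.6875 dBFS.

-27.6875 dBFS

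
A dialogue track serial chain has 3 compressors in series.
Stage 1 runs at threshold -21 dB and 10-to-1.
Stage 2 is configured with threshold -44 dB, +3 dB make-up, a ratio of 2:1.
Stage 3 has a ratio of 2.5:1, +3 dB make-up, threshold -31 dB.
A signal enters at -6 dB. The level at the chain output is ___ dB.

Stage 1: 15 dB above -21 dB, reduced 10:1 to 1.5 dB above → -19.5 dB.
Stage 2: overshoot 24.5 dB → 24.5/2 = 12.25 dB → -31.75 dB; +3 dB make-up → -28.75 dB.
Stage 3: overshoot 2.25 dB → 2.25/2.5 = 0.9 dB → -30.1 dB; +3 dB make-up → -27.1 dB.

-27.1 dB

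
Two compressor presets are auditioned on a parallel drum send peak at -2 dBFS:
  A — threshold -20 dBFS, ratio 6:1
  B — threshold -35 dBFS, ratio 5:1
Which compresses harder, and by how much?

B, by 11.4 dB

A: 18 dB over, compressed to 3 dB over, so 15 dB of GR.
B: 33 dB over, compressed to 6.6 dB over, so 26.4 dB of GR.
B applies 11.4 dB more gain reduction.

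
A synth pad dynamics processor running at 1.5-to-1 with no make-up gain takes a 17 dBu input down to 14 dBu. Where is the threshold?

8 dBu

Gain reduction = 17 − 14 = 3 dB; output overshoot = GR / (R − 1) = 3 / 0.5 = 6 dB.
Threshold = output − output overshoot = 14 − 6 = 8 dBu.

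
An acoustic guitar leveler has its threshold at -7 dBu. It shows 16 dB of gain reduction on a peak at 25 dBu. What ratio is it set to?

2:1

Input overshoot = 25 − (-7) = 32 dB.
Output overshoot = 32 − 16 = 16 dB.
Ratio = input overshoot / output overshoot = 32 / 16 = 2.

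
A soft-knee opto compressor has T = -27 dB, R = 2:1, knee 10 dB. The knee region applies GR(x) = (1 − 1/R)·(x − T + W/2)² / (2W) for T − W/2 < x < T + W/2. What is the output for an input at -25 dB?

-26.225 dB

x − T + W/2 = -25 − (-27) + 5 = 7.
GR = (1 − 1/2) × 7² / 20 = 0.5 × 49 / 20 = 1.225 dB.
Output = -25 − 1.225 = -26.225 dB.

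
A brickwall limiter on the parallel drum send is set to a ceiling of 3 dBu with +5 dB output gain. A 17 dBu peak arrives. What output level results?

8 dBu

At ∞:1, everything above 3 dBu is held at the ceiling.
Output gain then adds 5 dB: 3 + 5 = 8 dBu.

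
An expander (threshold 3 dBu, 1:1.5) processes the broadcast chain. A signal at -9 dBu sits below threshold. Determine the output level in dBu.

Undershoot = 3 − (-9) = 12 dB.
At 1:1.5, that expands to 18 dB under threshold.
Output = 3 − 18 = -15 dBu.

-15 dBu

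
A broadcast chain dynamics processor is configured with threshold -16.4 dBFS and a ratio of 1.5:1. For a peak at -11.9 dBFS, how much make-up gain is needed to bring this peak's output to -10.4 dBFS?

3 dB

The peak compresses to -16.4 + 4.5/1.5 = -13.4 dBFS.
To reach -10.4 dBFS requires -10.4 − (-13.4) = 3 dB of make-up.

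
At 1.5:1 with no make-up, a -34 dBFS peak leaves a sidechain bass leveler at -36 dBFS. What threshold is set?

Gain reduction = -34 − (-36) = 2 dB; output overshoot = GR / (R − 1) = 2 / 0.5 = 4 dB.
Threshold = output − output overshoot = -36 − 4 = -40 dBFS.

-40 dBFS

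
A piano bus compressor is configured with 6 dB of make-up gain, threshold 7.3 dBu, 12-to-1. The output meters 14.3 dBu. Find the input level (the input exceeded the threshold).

Stripping the +6 dB make-up gives 8.3 dBu at the gain stage.
That's 1 dB above the 7.3 dBu threshold.
Undo the ratio: input overshoot = 1 × 12 = 12 dB, giving input = 19.3 dBu.

19.3 dBu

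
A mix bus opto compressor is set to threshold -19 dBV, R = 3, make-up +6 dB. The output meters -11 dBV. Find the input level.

Before make-up, the level was -11 − 6 = -17 dBV.
The compressed level sits -17 − (-19) = 2 dB over threshold.
Input overshoot = R × output overshoot = 6 dB → input = -19 + 6 = -13 dBV.

-13 dBV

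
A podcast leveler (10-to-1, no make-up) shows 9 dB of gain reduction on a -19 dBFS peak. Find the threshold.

-29 dBFS

Gain reduction = -19 − (-28) = 9 dB; output overshoot = GR / (R − 1) = 9 / 9 = 1 dB.
Threshold = output − output overshoot = -28 − 1 = -29 dBFS.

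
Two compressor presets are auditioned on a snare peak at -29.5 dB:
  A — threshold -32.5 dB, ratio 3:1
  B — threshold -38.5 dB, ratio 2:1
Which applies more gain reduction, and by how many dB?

B, by 2.5 dB

A: 3 dB over, compressed to 1 dB over, so 2 dB of GR.
B: 9 dB over, compressed to 4.5 dB over, so 4.5 dB of GR.
B applies 2.5 dB more gain reduction.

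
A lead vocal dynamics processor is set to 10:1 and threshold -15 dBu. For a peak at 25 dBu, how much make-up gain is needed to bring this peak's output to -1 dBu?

Without make-up, output = threshold + overshoot/10 = -15 + 4 = -11 dBu.
Gap to target: 10 dB.

10 dB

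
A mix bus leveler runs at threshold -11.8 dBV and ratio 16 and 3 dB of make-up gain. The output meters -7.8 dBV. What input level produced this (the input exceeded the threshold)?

Stripping the +3 dB make-up gives -10.8 dBV at the gain stage.
That's 1 dB above the -11.8 dBV threshold.
Input overshoot = R × output overshoot = 16 dB → input = -11.8 + 16 = 4.2 dBV.

4.2 dBV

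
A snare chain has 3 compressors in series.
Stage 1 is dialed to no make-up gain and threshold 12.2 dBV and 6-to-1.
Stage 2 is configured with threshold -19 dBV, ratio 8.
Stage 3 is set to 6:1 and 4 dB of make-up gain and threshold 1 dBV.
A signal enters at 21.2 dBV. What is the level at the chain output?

-10.9125 dBV

Stage 1: overshoot 9 dB → 9/6 = 1.5 dB → 13.7 dBV.
Stage 2: 32.7 dB above -19 dBV, reduced 8:1 to 4.0875 dB above → -14.9125 dBV.
Stage 3: below threshold (-14.9125 ≤ 1); passes unchanged; make-up brings it to -10.9125 dBV.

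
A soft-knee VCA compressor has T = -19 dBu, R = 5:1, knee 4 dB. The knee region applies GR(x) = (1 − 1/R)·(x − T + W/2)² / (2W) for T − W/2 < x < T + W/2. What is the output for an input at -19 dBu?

x − T + W/2 = -19 − (-19) + 2 = 2.
GR = (1 − 1/5) × 2² / 8 = 0.8 × 4 / 8 = 0.4 dB.
Output = -19 − 0.4 = -19.4 dBu.

-19.4 dBu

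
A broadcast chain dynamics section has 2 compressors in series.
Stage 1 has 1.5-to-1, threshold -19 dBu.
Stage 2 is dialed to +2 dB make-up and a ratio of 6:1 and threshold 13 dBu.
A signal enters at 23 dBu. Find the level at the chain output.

Stage 1: 42 dB above -19 dBu, reduced 1.5:1 to 28 dB above → 9 dBu.
Stage 2: 9 dBu is at or below the 13 dBu threshold — no compression; make-up brings it to 11 dBu.

11 dBu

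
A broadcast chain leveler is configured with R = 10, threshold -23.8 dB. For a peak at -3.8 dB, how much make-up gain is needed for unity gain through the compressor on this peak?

18 dB

Without make-up, output = threshold + overshoot/10 = -23.8 + 2 = -21.8 dB.
Gap to target: 18 dB.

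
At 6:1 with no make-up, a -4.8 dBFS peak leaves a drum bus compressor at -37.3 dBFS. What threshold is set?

Let T be the threshold. Output overshoot = (input overshoot)/R, so -37.3 − T = (-4.8 − T)/6.
6·(-37.3 − T) = -4.8 − T → 5·T = -223.8 − (-4.8) = -219.
T = -219/5 = -43.8 dBFS.

-43.8 dBFS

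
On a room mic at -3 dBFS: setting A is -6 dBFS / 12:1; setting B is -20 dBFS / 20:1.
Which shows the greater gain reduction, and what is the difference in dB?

A: GR = 3 − 3/12 = 2.75 dB.
B: GR = 17 − 17/20 = 16.15 dB.
Difference: 13.4 dB in favour of B.

B, by 13.4 dB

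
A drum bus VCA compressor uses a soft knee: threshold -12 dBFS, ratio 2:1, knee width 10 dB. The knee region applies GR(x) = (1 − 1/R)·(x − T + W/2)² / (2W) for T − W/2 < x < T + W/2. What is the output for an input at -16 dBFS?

x − T + W/2 = -16 − (-12) + 5 = 1.
GR = (1 − 1/2) × 1² / 20 = 0.5 × 1 / 20 = 0.025 dB.
Output = -16 − 0.025 = -16.025 dBFS.

-16.025 dBFS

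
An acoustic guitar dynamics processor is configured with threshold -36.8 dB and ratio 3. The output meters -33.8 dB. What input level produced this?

-27.8 dB

That's 3 dB above the -36.8 dB threshold.
Undo the ratio: input overshoot = 3 × 3 = 9 dB, giving input = -27.8 dB.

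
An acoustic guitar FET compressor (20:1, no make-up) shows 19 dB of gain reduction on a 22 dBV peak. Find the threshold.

2 dBV

Let T be the threshold. Output overshoot = (input overshoot)/R, so 3 − T = (22 − T)/20.
20·(3 − T) = 22 − T → 19·T = 60 − 22 = 38.
T = 38/19 = 2 dBV.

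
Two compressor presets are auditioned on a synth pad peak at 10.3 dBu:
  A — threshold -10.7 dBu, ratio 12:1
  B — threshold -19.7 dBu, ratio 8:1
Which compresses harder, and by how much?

A: GR = 21 − 21/12 = 19.25 dB.
B: GR = 30 − 30/8 = 26.25 dB.
B applies 7 dB more gain reduction.

B, by 7 dB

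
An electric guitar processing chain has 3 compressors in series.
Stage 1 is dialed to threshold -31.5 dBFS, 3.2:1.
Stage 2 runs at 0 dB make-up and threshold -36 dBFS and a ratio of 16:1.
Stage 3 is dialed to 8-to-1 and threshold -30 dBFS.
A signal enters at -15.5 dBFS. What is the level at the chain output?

Stage 1: -15.5 dBFS is 16 dB over -31.5 dBFS; at 3.2:1 that becomes 5 dB over, giving -26.5 dBFS.
Stage 2: 9.5 dB above -36 dBFS, reduced 16:1 to 0.59375 dB above → -35.40625 dBFS.
Stage 3: -35.40625 dBFS ≤ -30 dBFS, so stage 3 doesn't engage; output -35.40625 dBFS.

-35.40625 dBFS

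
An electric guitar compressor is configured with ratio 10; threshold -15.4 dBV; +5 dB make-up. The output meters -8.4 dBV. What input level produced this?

Before make-up, the level was -8.4 − 5 = -13.4 dBV.
That's 2 dB above the -15.4 dBV threshold.
Undo the ratio: input overshoot = 2 × 10 = 20 dB, giving input = 4.6 dBV.

4.6 dBV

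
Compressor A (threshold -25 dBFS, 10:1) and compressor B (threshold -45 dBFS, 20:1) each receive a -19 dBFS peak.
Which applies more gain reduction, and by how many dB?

B, by 19.3 dB

A: GR = 6 − 6/10 = 5.4 dB.
B: GR = 26 − 26/20 = 24.7 dB.
B applies 19.3 dB more gain reduction.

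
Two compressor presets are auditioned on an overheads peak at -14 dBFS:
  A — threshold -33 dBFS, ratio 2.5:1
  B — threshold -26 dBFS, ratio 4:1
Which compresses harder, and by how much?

A, by 2.4 dB

A: overshoot 19 dB → output overshoot 7.6 dB → GR 11.4 dB.
B: overshoot 12 dB → output overshoot 3 dB → GR 9 dB.
A reduces 2.4 dB more.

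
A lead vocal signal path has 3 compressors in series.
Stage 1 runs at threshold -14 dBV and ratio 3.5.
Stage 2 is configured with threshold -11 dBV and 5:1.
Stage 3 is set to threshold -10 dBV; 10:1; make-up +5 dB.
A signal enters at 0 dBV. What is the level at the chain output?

-5.8 dBV

Stage 1: overshoot 14 dB → 14/3.5 = 4 dB → -10 dBV.
Stage 2: 1 dB above -11 dBV, reduced 5:1 to 0.2 dB above → -10.8 dBV.
Stage 3: -10.8 dBV ≤ -10 dBV, so stage 3 doesn't engage; make-up brings it to -5.8 dBV.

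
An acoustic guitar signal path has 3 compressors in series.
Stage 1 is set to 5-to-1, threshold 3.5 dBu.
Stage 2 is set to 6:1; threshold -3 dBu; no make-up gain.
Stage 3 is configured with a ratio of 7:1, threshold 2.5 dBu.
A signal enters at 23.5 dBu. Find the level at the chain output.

Stage 1: 23.5 dBu is 20 dB over 3.5 dBu; at 5:1 that becomes 4 dB over, giving 7.5 dBu.
Stage 2: 7.5 dBu is 10.5 dB over -3 dBu; at 6:1 that becomes 1.75 dB over, giving -1.25 dBu.
Stage 3: -1.25 dBu is at or below the 2.5 dBu threshold — no compression; output -1.25 dBu.

-1.25 dBu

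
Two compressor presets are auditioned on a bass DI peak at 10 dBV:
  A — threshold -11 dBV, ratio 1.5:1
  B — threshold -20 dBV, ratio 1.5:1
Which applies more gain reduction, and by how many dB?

B, by 3 dB

A: 21 dB over, compressed to 14 dB over, so 7 dB of GR.
B: 30 dB over, compressed to 20 dB over, so 10 dB of GR.
B applies 3 dB more gain reduction.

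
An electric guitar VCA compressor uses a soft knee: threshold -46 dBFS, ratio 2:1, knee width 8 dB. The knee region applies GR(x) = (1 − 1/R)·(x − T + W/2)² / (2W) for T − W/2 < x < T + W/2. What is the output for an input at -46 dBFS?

x − T + W/2 = -46 − (-46) + 4 = 4.
GR = (1 − 1/2) × 4² / 16 = 0.5 × 16 / 16 = 0.5 dB.
Output = -46 − 0.5 = -46.5 dBFS.

-46.5 dBFS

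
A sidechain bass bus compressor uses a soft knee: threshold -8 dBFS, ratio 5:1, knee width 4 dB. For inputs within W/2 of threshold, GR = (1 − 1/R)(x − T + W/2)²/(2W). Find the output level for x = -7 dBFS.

x − T + W/2 = -7 − (-8) + 2 = 3.
GR = (1 − 1/5) × 3² / 8 = 0.8 × 9 / 8 = 0.9 dB.
Output = -7 − 0.9 = -7.9 dBFS.

-7.9 dBFS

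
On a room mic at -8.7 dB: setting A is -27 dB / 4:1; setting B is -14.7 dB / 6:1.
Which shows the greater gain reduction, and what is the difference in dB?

A, by 8.725 dB

A: GR = 18.3 − 18.3/4 = 13.725 dB.
B: GR = 6 − 6/6 = 5 dB.
A applies 8.725 dB more gain reduction.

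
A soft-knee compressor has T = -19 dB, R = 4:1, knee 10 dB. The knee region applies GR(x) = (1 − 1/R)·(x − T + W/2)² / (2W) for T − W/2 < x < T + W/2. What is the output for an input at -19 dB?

-19.9375 dB

x − T + W/2 = -19 − (-19) + 5 = 5.
GR = (1 − 1/4) × 5² / 20 = 0.75 × 25 / 20 = 0.9375 dB.
Output = -19 − 0.9375 = -19.9375 dB.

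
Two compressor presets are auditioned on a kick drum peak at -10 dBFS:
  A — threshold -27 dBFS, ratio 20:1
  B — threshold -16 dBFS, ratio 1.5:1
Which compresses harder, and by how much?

A, by 14.15 dB

A: 17 dB over, compressed to 0.85 dB over, so 16.15 dB of GR.
B: 6 dB over, compressed to 4 dB over, so 2 dB of GR.
A applies 14.15 dB more gain reduction.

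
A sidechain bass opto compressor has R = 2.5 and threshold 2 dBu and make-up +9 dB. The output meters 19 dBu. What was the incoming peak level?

Before make-up, the level was 19 − 9 = 10 dBu.
The compressed level sits 10 − 2 = 8 dB over threshold.
Before 2.5:1 compression the overshoot was 8 × 2.5 = 20 dB, so input = 2 + 20 = 22 dBu.

22 dBu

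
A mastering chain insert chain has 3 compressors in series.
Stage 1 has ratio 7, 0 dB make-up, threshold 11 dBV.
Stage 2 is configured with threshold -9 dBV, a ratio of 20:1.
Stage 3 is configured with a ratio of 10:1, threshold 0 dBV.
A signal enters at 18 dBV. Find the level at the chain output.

Stage 1: 7 dB above 11 dBV, reduced 7:1 to 1 dB above → 12 dBV.
Stage 2: overshoot 21 dB → 21/20 = 1.05 dB → -7.95 dBV.
Stage 3: -7.95 dBV ≤ 0 dBV, so stage 3 doesn't engage; output -7.95 dBV.

-7.95 dBV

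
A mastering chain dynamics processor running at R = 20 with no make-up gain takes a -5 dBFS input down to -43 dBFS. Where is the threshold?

Gain reduction = -5 − (-43) = 38 dB; output overshoot = GR / (R − 1) = 38 / 19 = 2 dB.
Threshold = output − output overshoot = -43 − 2 = -45 dBFS.

-45 dBFS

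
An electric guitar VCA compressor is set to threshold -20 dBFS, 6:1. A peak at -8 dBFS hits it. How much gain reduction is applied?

10 dB

-8 dBFS exceeds the threshold by 12 dB.
After 6:1 compression the overshoot becomes 12/6 = 2 dB.
GR = overshoot in − overshoot out = 12 − 2 = 10 dB.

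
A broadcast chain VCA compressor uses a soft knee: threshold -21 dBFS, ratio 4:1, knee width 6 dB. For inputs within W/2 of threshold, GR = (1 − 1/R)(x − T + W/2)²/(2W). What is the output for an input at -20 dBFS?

-21 dBFS

x − T + W/2 = -20 − (-21) + 3 = 4.
GR = (1 − 1/4) × 4² / 12 = 0.75 × 16 / 12 = 1 dB.
Output = -20 − 1 = -21 dBFS.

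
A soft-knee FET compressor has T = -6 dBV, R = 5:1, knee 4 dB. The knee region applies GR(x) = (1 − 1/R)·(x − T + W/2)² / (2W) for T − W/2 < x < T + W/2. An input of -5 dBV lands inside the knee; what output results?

x − T + W/2 = -5 − (-6) + 2 = 3.
GR = (1 − 1/5) × 3² / 8 = 0.8 × 9 / 8 = 0.9 dB.
Output = -5 − 0.9 = -5.9 dBV.

-5.9 dBV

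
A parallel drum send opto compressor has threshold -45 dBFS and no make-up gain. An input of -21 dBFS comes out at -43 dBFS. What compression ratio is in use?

12:1

Input overshoot = -21 − (-45) = 24 dB; output overshoot = -43 − (-45) = 2 dB.
Ratio = 24 / 2 = 12.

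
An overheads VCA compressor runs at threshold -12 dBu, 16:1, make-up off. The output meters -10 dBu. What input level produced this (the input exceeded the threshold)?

Post-compression overshoot = -10 − (-12) = 2 dB.
Undo the ratio: input overshoot = 2 × 16 = 32 dB, giving input = 20 dBu.

20 dBu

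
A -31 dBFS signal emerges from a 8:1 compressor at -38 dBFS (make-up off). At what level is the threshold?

-39 dBFS

Let T be the threshold. Output overshoot = (input overshoot)/R, so -38 − T = (-31 − T)/8.
8·(-38 − T) = -31 − T → 7·T = -304 − (-31) = -273.
T = -273/7 = -39 dBFS.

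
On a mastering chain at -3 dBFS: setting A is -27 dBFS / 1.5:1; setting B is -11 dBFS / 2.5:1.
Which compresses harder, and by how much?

A: GR = 24 − 24/1.5 = 8 dB.
B: GR = 8 − 8/2.5 = 4.8 dB.
A reduces 3.2 dB more.

A, by 3.2 dB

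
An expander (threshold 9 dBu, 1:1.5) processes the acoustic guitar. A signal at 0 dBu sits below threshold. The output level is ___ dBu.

The input is 9 dB below the 9 dBu threshold.
A 1:1.5 expander multiplies undershoot by 1.5: 9 × 1.5 = 13.5 dB below threshold.
Output = 9 − 13.5 = -4.5 dBu.

-4.5 dBu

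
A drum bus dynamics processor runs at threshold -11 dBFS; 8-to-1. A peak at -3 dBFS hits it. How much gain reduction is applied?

7 dB

Overshoot = -3 − (-11) = 8 dB.
A 8:1 ratio leaves 1 dB of that excess.
So the signal is attenuated by 8 − 1 = 7 dB.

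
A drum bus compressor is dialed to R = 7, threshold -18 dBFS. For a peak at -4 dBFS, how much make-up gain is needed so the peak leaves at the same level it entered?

Overshoot 14 dB → 14/7 = 2 dB after compression, so the compressed level is -18 + 2 = -16 dBFS.
Make-up = target − compressed = -4 − (-16) = 12 dB.

12 dB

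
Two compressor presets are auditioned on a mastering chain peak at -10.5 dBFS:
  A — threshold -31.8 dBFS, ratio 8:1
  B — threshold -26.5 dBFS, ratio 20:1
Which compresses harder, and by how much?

A: overshoot 21.3 dB → output overshoot 2.6625 dB → GR 18.6375 dB.
B: overshoot 16 dB → output overshoot 0.8 dB → GR 15.2 dB.
Difference: 3.4375 dB in favour of A.

A, by 3.4375 dB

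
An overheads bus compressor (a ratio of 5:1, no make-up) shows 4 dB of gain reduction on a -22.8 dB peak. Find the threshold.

-27.8 dB

Input is 5 dB above T (since output overshoot × R = input overshoot: (-26.8 − T)·5 = -22.8 − T gives T = -27.8 dB).
Check: -27.8 + (-22.8 − (-27.8))/5 = -27.8 + 1 = -26.8 dB. ✓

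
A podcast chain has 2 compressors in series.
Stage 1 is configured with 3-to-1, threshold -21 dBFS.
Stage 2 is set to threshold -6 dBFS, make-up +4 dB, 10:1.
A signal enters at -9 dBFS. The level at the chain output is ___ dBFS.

Stage 1: 12 dB above -21 dBFS, reduced 3:1 to 4 dB above → -17 dBFS.
Stage 2: -17 dBFS ≤ -6 dBFS, so stage 2 doesn't engage; make-up brings it to -13 dBFS.

-13 dBFS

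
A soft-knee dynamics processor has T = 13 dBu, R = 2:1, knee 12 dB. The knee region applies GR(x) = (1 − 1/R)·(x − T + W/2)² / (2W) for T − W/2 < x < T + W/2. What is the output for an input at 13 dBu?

12.25 dBu

x − T + W/2 = 13 − 13 + 6 = 6.
GR = (1 − 1/2) × 6² / 24 = 0.5 × 36 / 24 = 0.75 dB.
Output = 13 − 0.75 = 12.25 dBu.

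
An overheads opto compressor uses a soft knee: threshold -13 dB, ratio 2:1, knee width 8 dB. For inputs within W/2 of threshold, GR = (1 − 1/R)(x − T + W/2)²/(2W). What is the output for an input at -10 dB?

x − T + W/2 = -10 − (-13) + 4 = 7.
GR = (1 − 1/2) × 7² / 16 = 0.5 × 49 / 16 = 1.53125 dB.
Output = -10 − 1.53125 = -11.53125 dB.

-11.53125 dB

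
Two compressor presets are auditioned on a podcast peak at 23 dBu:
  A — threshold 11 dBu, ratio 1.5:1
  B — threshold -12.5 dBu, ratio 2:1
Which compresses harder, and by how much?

A: overshoot 12 dB → output overshoot 8 dB → GR 4 dB.
B: overshoot 35.5 dB → output overshoot 17.75 dB → GR 17.75 dB.
B reduces 13.75 dB more.

B, by 13.75 dB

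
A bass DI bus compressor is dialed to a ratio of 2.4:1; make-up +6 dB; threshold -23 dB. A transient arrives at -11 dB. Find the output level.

-12 dB

-11 dB sits 12 dB over threshold.
2.4:1 compression reduces that to 12/2.4 = 5 dB over.
That puts the output at -18 dB; make-up adds 6 dB, giving -12 dB.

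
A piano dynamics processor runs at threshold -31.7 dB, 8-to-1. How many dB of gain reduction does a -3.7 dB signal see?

-3.7 dB exceeds the threshold by 28 dB.
At 8:1, output sits 28/8 = 3.5 dB above threshold.
GR = overshoot in − overshoot out = 28 − 3.5 = 24.5 dB.

24.5 dB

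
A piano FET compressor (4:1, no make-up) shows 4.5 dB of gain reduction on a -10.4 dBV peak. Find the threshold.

Input is 6 dB above T (since output overshoot × R = input overshoot: (-14.9 − T)·4 = -10.4 − T gives T = -16.4 dBV).
Check: -16.4 + (-10.4 − (-16.4))/4 = -16.4 + 1.5 = -14.9 dBV. ✓

-16.4 dBV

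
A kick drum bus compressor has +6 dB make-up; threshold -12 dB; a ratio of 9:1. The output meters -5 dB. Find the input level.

Remove make-up: -5 − 6 = -11 dB.
Post-compression overshoot = -11 − (-12) = 1 dB.
Undo the ratio: input overshoot = 1 × 9 = 9 dB, giving input = -3 dB.

-3 dB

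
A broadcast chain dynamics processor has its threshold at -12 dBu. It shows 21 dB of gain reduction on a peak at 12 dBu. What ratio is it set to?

8:1

Input overshoot = 12 − (-12) = 24 dB.
Output overshoot = 24 − 21 = 3 dB.
Ratio = input overshoot / output overshoot = 24 / 3 = 8.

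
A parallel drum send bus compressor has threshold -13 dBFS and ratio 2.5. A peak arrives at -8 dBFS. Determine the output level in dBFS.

Overshoot: -8 − (-13) = 5 dB.
At 2.5:1 the overshoot is divided by 2.5, leaving 2 dB above threshold.
So the level is -13 + 2 = -11 dBFS.

-11 dBFS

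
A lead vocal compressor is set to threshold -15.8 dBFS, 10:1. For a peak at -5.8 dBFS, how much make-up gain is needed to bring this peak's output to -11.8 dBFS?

Without make-up, output = threshold + overshoot/10 = -15.8 + 1 = -14.8 dBFS.
Gap to target: 3 dB.

3 dB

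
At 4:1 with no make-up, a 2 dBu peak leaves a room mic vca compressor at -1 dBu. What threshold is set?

-2 dBu

Input is 4 dB above T (since output overshoot × R = input overshoot: (-1 − T)·4 = 2 − T gives T = -2 dBu).
Check: -2 + (2 − (-2))/4 = -2 + 1 = -1 dBu. ✓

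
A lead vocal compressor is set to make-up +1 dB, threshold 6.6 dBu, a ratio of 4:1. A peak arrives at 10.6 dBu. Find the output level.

10.6 dBu sits 4 dB over threshold.
4:1 compression reduces that to 4/4 = 1 dB over.
That puts the output at 7.6 dBu; make-up adds 1 dB, giving 8.6 dBu.

8.6 dBu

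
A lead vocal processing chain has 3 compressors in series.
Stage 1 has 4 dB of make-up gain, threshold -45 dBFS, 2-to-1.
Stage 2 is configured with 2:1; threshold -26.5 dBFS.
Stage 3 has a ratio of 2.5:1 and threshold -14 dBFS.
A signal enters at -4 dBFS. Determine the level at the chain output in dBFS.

Stage 1: -4 dBFS is 41 dB over -45 dBFS; at 2:1 that becomes 20.5 dB over, giving -24.5 dBFS; +4 dB make-up → -20.5 dBFS.
Stage 2: -20.5 dBFS is 6 dB over -26.5 dBFS; at 2:1 that becomes 3 dB over, giving -23.5 dBFS.
Stage 3: -23.5 dBFS ≤ -14 dBFS, so stage 3 doesn't engage; output -23.5 dBFS.

-23.5 dBFS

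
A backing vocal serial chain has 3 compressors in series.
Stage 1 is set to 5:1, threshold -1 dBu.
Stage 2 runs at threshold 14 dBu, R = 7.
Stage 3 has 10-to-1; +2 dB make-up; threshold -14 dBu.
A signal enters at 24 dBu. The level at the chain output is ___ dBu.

Stage 1: 25 dB above -1 dBu, reduced 5:1 to 5 dB above → 4 dBu.
Stage 2: below threshold (4 ≤ 14); passes unchanged; output 4 dBu.
Stage 3: overshoot 18 dB → 18/10 = 1.8 dB → -12.2 dBu; +2 dB make-up → -10.2 dBu.

-10.2 dBu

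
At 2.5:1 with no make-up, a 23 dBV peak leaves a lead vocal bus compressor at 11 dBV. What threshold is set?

3 dBV

Let T be the threshold. Output overshoot = (input overshoot)/R, so 11 − T = (23 − T)/2.5.
2.5·(11 − T) = 23 − T → 1.5·T = 27.5 − 23 = 4.5.
T = 4.5/1.5 = 3 dBV.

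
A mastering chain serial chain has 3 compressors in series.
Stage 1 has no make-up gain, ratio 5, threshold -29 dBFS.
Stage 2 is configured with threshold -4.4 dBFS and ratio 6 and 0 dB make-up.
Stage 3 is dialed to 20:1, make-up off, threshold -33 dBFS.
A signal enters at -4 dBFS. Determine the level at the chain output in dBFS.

-32.55 dBFS

Stage 1: 25 dB above -29 dBFS, reduced 5:1 to 5 dB above → -24 dBFS.
Stage 2: -24 dBFS ≤ -4.4 dBFS, so stage 2 doesn't engage; output -24 dBFS.
Stage 3: overshoot 9 dB → 9/20 = 0.45 dB → -32.55 dBFS.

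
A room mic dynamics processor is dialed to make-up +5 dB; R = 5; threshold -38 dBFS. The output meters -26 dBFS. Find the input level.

-3 dBFS

Remove make-up: -26 − 5 = -31 dBFS.
The compressed level sits -31 − (-38) = 7 dB over threshold.
Before 5:1 compression the overshoot was 7 × 5 = 35 dB, so input = -38 + 35 = -3 dBFS.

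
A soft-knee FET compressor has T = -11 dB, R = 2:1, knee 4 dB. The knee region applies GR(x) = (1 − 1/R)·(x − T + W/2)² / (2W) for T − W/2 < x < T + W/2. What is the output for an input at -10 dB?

x − T + W/2 = -10 − (-11) + 2 = 3.
GR = (1 − 1/2) × 3² / 8 = 0.5 × 9 / 8 = 0.5625 dB.
Output = -10 − 0.5625 = -10.5625 dB.

-10.5625 dB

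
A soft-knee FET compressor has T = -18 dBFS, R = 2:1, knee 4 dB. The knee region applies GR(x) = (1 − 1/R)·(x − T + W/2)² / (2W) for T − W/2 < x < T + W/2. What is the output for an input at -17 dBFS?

x − T + W/2 = -17 − (-18) + 2 = 3.
GR = (1 − 1/2) × 3² / 8 = 0.5 × 9 / 8 = 0.5625 dB.
Output = -17 − 0.5625 = -17.5625 dBFS.

-17.5625 dBFS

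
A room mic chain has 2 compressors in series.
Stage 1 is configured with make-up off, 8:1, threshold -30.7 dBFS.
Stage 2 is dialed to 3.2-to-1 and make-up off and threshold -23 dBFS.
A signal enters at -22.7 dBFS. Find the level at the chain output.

-29.7 dBFS

Stage 1: -22.7 dBFS is 8 dB over -30.7 dBFS; at 8:1 that becomes 1 dB over, giving -29.7 dBFS.
Stage 2: -29.7 dBFS is at or below the -23 dBFS threshold — no compression; output -29.7 dBFS.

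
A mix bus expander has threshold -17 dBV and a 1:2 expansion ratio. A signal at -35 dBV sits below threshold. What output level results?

-53 dBV

Below threshold, a 1:2 expander applies gain = (2−1)×(T − x) of attenuation.
(2−1) × 18 = 18 dB, so output = -35 − 18 = -53 dBV.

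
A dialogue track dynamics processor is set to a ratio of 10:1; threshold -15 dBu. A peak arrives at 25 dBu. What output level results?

The input is 40 dB above the -15 dBu threshold.
10:1 compression reduces that to 40/10 = 4 dB over.
That puts the output at -11 dBu.

-11 dBu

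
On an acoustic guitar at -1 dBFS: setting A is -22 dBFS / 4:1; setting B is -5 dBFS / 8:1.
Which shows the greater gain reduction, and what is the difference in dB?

A, by 12.25 dB

A: 21 dB over, compressed to 5.25 dB over, so 15.75 dB of GR.
B: 4 dB over, compressed to 0.5 dB over, so 3.5 dB of GR.
A reduces 12.25 dB more.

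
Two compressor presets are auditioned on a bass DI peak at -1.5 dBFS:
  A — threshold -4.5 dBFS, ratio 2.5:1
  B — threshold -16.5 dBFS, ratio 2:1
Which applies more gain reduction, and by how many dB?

A: 3 dB over, compressed to 1.2 dB over, so 1.8 dB of GR.
B: 15 dB over, compressed to 7.5 dB over, so 7.5 dB of GR.
Difference: 5.7 dB in favour of B.

B, by 5.7 dB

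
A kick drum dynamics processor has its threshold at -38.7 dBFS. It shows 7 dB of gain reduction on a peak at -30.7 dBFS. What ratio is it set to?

8:1

Input overshoot = -30.7 − (-38.7) = 8 dB.
Output overshoot = 8 − 7 = 1 dB.
Ratio = input overshoot / output overshoot = 8 / 1 = 8.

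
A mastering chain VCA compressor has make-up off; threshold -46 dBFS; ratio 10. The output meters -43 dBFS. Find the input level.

-16 dBFS

That's 3 dB above the -46 dBFS threshold.
Input overshoot = R × output overshoot = 30 dB → input = -46 + 30 = -16 dBFS.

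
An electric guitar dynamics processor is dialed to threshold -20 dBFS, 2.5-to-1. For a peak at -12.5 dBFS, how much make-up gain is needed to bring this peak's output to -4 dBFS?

Overshoot 7.5 dB → 7.5/2.5 = 3 dB after compression, so the compressed level is -20 + 3 = -17 dBFS.
Make-up = target − compressed = -4 − (-17) = 13 dB.

13 dB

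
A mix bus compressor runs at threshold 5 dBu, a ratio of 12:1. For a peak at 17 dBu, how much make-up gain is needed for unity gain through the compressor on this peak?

The peak compresses to 5 + 12/12 = 6 dBu.
To reach 17 dBu requires 17 − 6 = 11 dB of make-up.

11 dB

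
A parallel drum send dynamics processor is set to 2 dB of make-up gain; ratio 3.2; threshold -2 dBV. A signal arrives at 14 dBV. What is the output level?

The input is 16 dB above the -2 dBV threshold.
3.2:1 compression reduces that to 16/3.2 = 5 dB over.
So the level is -2 + 5 = 3 dBV; make-up adds 2 dB, giving 5 dBV.

5 dBV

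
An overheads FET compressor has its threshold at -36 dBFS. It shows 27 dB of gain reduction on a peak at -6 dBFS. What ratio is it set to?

Input overshoot = -6 − (-36) = 30 dB.
Output overshoot = 30 − 27 = 3 dB.
Ratio = input overshoot / output overshoot = 30 / 3 = 10.

10:1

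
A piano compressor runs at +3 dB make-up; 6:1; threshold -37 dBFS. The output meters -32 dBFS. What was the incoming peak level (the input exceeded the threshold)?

-25 dBFS

Stripping the +3 dB make-up gives -35 dBFS at the gain stage.
The compressed level sits -35 − (-37) = 2 dB over threshold.
Before 6:1 compression the overshoot was 2 × 6 = 12 dB, so input = -37 + 12 = -25 dBFS.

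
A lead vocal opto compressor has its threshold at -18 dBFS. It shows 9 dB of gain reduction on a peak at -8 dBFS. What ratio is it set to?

Input overshoot = -8 − (-18) = 10 dB.
Output overshoot = 10 − 9 = 1 dB.
Ratio = input overshoot / output overshoot = 10 / 1 = 10.

10:1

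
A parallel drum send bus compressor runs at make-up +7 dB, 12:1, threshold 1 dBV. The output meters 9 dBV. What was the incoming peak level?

Stripping the +7 dB make-up gives 2 dBV at the gain stage.
Post-compression overshoot = 2 − 1 = 1 dB.
Undo the ratio: input overshoot = 1 × 12 = 12 dB, giving input = 13 dBV.

13 dBV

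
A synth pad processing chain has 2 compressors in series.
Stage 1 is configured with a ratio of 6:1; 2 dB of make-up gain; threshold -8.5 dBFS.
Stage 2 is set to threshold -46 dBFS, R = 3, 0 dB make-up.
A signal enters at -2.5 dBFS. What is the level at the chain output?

-32.5 dBFS

Stage 1: overshoot 6 dB → 6/6 = 1 dB → -7.5 dBFS; +2 dB make-up → -5.5 dBFS.
Stage 2: overshoot 40.5 dB → 40.5/3 = 13.5 dB → -32.5 dBFS.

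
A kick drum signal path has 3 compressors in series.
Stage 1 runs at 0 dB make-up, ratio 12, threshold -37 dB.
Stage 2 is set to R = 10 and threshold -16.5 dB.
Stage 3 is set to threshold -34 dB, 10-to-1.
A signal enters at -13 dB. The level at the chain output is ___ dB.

-35 dB

Stage 1: -13 dB is 24 dB over -37 dB; at 12:1 that becomes 2 dB over, giving -35 dB.
Stage 2: -35 dB is at or below the -16.5 dB threshold — no compression; output -35 dB.
Stage 3: -35 dB ≤ -34 dB, so stage 3 doesn't engage; output -35 dB.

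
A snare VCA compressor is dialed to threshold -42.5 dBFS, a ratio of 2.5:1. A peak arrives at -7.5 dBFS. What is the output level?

Overshoot: -7.5 − (-42.5) = 35 dB.
The 35 dB excess becomes 14 dB after 2.5:1 reduction.
That puts the output at -28.5 dBFS.

-28.5 dBFS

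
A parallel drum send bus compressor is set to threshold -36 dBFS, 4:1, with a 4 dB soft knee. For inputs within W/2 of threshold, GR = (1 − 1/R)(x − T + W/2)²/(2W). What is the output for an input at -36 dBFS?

-36.375 dBFS

x − T + W/2 = -36 − (-36) + 2 = 2.
GR = (1 − 1/4) × 2² / 8 = 0.75 × 4 / 8 = 0.375 dB.
Output = -36 − 0.375 = -36.375 dBFS.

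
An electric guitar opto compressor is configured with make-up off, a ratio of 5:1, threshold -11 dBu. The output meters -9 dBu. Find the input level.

-1 dBu

The compressed level sits -9 − (-11) = 2 dB over threshold.
Undo the ratio: input overshoot = 2 × 5 = 10 dB, giving input = -1 dBu.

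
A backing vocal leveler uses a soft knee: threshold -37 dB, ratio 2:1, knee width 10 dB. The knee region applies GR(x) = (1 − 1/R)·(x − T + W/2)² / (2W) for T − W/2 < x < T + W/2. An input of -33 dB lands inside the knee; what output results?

-35.025 dB

x − T + W/2 = -33 − (-37) + 5 = 9.
GR = (1 − 1/2) × 9² / 20 = 0.5 × 81 / 20 = 2.025 dB.
Output = -33 − 2.025 = -35.025 dB.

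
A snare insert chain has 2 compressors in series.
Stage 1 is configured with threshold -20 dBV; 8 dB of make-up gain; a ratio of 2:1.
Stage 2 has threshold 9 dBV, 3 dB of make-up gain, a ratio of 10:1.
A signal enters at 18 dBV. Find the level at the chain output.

Stage 1: overshoot 38 dB → 38/2 = 19 dB → -1 dBV; +8 dB make-up → 7 dBV.
Stage 2: below threshold (7 ≤ 9); passes unchanged; make-up brings it to 10 dBV.

10 dBV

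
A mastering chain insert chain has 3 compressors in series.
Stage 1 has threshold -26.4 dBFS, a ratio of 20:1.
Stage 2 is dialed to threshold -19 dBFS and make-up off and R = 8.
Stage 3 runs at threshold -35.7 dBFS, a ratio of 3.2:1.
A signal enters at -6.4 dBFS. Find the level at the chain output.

Stage 1: overshoot 20 dB → 20/20 = 1 dB → -25.4 dBFS.
Stage 2: below threshold (-25.4 ≤ -19); passes unchanged; output -25.4 dBFS.
Stage 3: overshoot 10.3 dB → 10.3/3.2 = 3.21875 dB → -32.48125 dBFS.

-32.48125 dBFS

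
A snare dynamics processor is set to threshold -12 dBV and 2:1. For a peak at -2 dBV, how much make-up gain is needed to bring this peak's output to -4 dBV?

3 dB

Without make-up, output = threshold + overshoot/2 = -12 + 5 = -7 dBV.
Gap to target: 3 dB.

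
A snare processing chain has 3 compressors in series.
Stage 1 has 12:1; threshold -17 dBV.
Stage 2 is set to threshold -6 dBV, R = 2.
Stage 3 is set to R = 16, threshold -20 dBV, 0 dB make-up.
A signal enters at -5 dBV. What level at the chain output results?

-19.75 dBV

Stage 1: 12 dB above -17 dBV, reduced 12:1 to 1 dB above → -16 dBV.
Stage 2: below threshold (-16 ≤ -6); passes unchanged; output -16 dBV.
Stage 3: -16 dBV is 4 dB over -20 dBV; at 16:1 that becomes 0.25 dB over, giving -19.75 dBV.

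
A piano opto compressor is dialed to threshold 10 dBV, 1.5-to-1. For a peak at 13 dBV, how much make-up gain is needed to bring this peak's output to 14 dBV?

2 dB

The peak compresses to 10 + 3/1.5 = 12 dBV.
To reach 14 dBV requires 14 − 12 = 2 dB of make-up.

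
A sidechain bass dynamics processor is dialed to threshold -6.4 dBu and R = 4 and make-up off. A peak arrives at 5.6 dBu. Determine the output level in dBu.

The input is 12 dB above the -6.4 dBu threshold.
The 12 dB excess becomes 3 dB after 4:1 reduction.
That puts the output at -3.4 dBu.

-3.4 dBu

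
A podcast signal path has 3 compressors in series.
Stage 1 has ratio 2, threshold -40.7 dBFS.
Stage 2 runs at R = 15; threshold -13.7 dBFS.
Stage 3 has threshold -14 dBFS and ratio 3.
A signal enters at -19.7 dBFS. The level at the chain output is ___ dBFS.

-30.2 dBFS

Stage 1: overshoot 21 dB → 21/2 = 10.5 dB → -30.2 dBFS.
Stage 2: -30.2 dBFS ≤ -13.7 dBFS, so stage 2 doesn't engage; output -30.2 dBFS.
Stage 3: -30.2 dBFS ≤ -14 dBFS, so stage 3 doesn't engage; output -30.2 dBFS.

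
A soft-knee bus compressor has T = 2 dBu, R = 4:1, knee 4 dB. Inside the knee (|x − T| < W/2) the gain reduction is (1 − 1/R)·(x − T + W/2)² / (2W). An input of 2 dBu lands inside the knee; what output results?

x − T + W/2 = 2 − 2 + 2 = 2.
GR = (1 − 1/4) × 2² / 8 = 0.75 × 4 / 8 = 0.375 dB.
Output = 2 − 0.375 = 1.625 dBu.

1.625 dBu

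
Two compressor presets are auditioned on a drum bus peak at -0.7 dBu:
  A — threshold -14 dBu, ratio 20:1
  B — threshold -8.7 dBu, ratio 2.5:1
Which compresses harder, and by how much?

A, by 7.835 dB

A: GR = 13.3 − 13.3/20 = 12.635 dB.
B: GR = 8 − 8/2.5 = 4.8 dB.
A applies 7.835 dB more gain reduction.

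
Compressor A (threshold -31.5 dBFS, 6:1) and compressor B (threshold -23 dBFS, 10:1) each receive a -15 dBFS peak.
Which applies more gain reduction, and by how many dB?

A: overshoot 16.5 dB → output overshoot 2.75 dB → GR 13.75 dB.
B: overshoot 8 dB → output overshoot 0.8 dB → GR 7.2 dB.
Difference: 6.55 dB in favour of A.

A, by 6.55 dB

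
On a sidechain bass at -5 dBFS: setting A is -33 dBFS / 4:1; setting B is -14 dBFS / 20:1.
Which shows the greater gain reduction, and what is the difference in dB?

A: 28 dB over, compressed to 7 dB over, so 21 dB of GR.
B: 9 dB over, compressed to 0.45 dB over, so 8.55 dB of GR.
A reduces 12.45 dB more.

A, by 12.45 dB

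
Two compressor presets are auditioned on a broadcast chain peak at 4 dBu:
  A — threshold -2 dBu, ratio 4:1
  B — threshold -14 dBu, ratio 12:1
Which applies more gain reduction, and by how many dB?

A: GR = 6 − 6/4 = 4.5 dB.
B: GR = 18 − 18/12 = 16.5 dB.
B reduces 12 dB more.

B, by 12 dB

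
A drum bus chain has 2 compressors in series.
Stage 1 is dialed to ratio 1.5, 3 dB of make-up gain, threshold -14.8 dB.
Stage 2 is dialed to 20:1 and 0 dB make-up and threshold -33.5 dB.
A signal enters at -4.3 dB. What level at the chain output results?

-32.065 dB

Stage 1: -4.3 dB is 10.5 dB over -14.8 dB; at 1.5:1 that becomes 7 dB over, giving -7.8 dB; +3 dB make-up → -4.8 dB.
Stage 2: -4.8 dB is 28.7 dB over -33.5 dB; at 20:1 that becomes 1.435 dB over, giving -32.065 dB.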